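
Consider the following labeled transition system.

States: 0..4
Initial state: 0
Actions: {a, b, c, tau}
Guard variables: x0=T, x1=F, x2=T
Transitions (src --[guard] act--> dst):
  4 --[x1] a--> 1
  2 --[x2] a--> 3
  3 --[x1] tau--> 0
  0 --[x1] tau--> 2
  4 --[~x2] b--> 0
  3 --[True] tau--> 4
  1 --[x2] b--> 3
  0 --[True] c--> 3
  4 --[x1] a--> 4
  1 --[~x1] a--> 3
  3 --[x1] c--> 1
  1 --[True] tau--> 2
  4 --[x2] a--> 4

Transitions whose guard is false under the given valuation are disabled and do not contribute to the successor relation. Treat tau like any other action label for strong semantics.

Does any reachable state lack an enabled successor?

R = {0,3,4}
  0: c→3  [1 out]
  3: tau→4  [1 out]
  4: a→4  [1 out]

Answer: DEADLOCK-FREE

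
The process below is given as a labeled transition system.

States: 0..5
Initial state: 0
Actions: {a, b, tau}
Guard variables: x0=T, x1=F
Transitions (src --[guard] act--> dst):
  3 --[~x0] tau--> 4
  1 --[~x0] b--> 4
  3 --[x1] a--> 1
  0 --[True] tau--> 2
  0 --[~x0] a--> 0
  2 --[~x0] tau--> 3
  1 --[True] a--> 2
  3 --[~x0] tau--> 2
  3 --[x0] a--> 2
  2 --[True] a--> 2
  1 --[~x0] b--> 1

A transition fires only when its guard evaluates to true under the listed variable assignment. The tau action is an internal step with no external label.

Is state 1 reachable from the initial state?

Answer: UNREACHABLE

Working:
Guard filter leaves 4 enabled edge(s).
Layer 0: {0}
Layer 1: {2}  total {0,2}
Reachable = {0,2}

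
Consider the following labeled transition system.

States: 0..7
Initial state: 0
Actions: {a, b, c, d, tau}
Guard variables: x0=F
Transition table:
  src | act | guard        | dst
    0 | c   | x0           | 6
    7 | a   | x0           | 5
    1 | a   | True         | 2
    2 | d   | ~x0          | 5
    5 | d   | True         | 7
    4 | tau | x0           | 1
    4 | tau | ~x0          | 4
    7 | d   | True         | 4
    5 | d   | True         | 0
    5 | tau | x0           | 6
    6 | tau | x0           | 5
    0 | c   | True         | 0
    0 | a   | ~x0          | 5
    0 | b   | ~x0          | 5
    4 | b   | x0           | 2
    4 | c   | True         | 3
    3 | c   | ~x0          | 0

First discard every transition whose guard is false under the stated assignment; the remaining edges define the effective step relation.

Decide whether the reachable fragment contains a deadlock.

Answer: DEADLOCK-FREE

Working:
Reachable = {0,3,4,5,7}
  0: a→5  b→5  c→0  [3 out]
  3: c→0  [1 out]
  4: c→3  tau→4  [2 out]
  5: d→0  d→7  [2 out]
  7: d→4  [1 out]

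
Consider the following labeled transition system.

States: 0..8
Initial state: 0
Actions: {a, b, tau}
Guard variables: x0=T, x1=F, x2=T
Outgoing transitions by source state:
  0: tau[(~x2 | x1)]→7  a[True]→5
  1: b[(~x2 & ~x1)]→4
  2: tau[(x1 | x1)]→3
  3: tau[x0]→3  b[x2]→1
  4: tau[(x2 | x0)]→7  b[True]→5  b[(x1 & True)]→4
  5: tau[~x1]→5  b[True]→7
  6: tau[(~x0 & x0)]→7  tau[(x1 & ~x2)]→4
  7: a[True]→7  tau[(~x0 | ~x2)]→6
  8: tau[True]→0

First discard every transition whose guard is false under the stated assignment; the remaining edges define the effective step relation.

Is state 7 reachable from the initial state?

Answer: REACHABLE

Working:
9 transition(s) survive guard evaluation.
depth 0: {0}
depth 1: {5}  cumulative {0,5}
depth 2: {7}  cumulative {0,5,7}
Reach set: {0,5,7}
witness 7: a·b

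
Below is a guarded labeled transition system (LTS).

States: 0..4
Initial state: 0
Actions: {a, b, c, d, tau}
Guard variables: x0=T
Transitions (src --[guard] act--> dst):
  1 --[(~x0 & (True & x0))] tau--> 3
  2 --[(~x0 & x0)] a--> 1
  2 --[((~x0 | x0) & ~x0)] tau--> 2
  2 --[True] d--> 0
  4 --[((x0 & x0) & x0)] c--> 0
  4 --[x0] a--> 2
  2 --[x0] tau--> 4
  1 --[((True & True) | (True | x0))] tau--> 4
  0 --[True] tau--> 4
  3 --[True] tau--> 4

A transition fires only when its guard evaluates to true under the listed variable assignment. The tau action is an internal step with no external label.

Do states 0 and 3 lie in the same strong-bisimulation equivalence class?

Answer: BISIMILAR

Analysis:
Refine partition for ~:
  round 0: {{0,1,2,3,4}}
  round 1: {{0,1,3},{2},{4}}
3 equivalence class(es) (converged in 2)
[0]={0,1,3}  [3]={0,1,3}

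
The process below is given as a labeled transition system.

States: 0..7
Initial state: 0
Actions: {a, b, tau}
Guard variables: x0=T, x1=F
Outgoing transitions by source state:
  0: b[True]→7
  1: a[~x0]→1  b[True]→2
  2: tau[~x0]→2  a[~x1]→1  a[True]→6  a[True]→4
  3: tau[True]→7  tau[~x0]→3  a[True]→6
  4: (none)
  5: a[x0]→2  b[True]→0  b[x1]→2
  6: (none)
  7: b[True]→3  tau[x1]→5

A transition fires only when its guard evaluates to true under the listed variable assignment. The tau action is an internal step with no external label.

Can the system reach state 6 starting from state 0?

Guard filter leaves 10 enabled edge(s).
L0 = {0}
L1 = {7}  cumulative {0,7}
L2 = {3}  cumulative {0,3,7}
L3 = {6}  cumulative {0,3,6,7}
Reach set: {0,3,6,7}
Path to 6: b·b·a

Answer: REACHABLE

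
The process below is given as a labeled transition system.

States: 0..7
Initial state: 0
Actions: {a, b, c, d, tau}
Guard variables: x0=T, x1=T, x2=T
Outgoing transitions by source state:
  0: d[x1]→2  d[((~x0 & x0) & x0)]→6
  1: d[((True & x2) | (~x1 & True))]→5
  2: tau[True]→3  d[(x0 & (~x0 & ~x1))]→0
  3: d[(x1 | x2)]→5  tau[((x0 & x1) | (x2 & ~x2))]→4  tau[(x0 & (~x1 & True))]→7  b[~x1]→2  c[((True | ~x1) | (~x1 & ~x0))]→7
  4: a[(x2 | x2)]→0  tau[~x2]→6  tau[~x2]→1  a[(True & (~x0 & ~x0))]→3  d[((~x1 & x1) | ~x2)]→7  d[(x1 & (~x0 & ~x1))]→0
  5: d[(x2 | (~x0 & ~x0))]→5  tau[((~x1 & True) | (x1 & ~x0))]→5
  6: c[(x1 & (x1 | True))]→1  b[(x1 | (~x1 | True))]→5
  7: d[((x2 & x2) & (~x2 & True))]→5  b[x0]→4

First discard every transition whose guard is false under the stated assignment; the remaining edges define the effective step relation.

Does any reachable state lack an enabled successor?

Answer: DEADLOCK-FREE

Working:
R = {0,2,3,4,5,7}
  0: d→2  [1 exit(s)]
  2: tau→3  [1 exit(s)]
  3: c→7  d→5  tau→4  [3 exit(s)]
  4: a→0  [1 exit(s)]
  5: d→5  [1 exit(s)]
  7: b→4  [1 exit(s)]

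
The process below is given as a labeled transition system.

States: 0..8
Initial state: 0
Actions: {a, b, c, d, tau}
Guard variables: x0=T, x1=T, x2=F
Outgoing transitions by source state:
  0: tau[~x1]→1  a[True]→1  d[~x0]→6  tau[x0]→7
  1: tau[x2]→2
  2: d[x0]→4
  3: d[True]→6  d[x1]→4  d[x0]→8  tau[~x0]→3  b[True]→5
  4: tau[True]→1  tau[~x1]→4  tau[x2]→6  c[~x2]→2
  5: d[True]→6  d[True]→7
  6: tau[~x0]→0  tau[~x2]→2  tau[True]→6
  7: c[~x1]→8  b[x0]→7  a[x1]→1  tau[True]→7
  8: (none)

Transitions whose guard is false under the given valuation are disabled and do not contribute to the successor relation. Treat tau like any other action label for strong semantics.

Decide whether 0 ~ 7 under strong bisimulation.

Answer: NOT BISIMILAR

Analysis:
Bisimulation quotient by refinement:
  round 0: {{0,1,2,3,4,5,6,7,8}}
  round 1: {{0},{1,8},{2,5},{3},{4},{6},{7}}
  round 2: {{0},{1,8},{2},{3},{4},{5},{6},{7}}
8 equivalence class(es) (converged in 3)
0∈{0}, 7∈{7}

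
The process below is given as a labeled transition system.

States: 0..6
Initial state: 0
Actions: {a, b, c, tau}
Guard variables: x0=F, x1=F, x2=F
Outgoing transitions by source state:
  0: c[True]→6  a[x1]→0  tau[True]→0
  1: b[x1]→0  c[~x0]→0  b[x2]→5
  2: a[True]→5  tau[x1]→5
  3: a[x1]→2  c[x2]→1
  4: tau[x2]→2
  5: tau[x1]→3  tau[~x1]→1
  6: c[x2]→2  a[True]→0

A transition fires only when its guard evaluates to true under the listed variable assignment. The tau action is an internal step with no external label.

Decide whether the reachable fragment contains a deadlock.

Answer: DEADLOCK-FREE

Trace:
Reach set: {0,6}
  0: c→6  tau→0  [2 out]
  6: a→0  [1 out]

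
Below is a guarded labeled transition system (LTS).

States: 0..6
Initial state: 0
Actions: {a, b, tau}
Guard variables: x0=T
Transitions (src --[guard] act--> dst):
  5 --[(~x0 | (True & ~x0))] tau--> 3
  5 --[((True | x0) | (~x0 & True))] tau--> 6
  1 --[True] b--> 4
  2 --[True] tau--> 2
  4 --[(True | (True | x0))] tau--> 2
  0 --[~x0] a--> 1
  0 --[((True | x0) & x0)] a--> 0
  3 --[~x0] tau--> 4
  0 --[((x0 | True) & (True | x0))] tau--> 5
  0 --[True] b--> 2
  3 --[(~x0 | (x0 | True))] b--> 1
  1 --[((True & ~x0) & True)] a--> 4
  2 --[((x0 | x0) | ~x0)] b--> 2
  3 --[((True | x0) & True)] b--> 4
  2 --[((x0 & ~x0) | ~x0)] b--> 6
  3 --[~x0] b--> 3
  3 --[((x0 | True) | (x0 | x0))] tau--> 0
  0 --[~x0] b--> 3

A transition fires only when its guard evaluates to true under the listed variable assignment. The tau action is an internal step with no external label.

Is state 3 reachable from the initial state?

Guard filter leaves 11 enabled edge(s).
depth 0: {0}
depth 1: {2,5}  total {0,2,5}
depth 2: {6}  total {0,2,5,6}
Reach set: {0,2,5,6}

Answer: UNREACHABLE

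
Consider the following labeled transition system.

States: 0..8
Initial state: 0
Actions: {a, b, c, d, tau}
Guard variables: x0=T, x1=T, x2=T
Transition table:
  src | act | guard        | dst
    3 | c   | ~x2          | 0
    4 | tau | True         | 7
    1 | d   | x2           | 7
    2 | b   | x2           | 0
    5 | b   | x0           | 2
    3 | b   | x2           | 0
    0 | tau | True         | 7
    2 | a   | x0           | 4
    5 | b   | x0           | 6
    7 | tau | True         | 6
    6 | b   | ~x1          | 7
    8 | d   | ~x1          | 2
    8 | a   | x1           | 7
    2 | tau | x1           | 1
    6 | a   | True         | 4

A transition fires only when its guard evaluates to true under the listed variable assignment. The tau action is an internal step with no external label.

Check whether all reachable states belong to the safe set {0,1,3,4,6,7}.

Safe = {0,1,3,4,6,7}
R = {0,4,6,7}
  0: safe
  4: safe
  6: safe
  7: safe

Answer: INVARIANT HOLDS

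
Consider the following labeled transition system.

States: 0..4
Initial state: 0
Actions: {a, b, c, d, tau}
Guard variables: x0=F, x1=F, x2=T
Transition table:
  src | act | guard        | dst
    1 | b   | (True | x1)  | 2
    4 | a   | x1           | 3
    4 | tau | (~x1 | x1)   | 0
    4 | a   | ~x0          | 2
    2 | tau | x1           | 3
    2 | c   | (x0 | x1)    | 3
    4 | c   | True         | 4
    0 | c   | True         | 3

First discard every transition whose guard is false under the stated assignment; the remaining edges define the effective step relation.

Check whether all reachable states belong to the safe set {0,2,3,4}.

Allowed set {0,2,3,4}
R = {0,3}
  0: safe
  3: safe

Answer: INVARIANT HOLDS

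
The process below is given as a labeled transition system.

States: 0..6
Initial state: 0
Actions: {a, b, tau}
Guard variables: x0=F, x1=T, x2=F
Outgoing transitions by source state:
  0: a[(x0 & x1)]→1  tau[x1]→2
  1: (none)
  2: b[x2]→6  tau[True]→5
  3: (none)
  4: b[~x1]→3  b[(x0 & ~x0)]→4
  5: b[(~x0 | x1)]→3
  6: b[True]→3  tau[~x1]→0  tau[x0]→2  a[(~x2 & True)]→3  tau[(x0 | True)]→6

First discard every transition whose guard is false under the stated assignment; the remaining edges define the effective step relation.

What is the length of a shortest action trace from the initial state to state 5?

Answer: 2

Trace:
Layered search for 5:
  depth 0: {0}
  depth 1: {2}
  depth 2: {5}
depth(5)=2, e.g. tau·tau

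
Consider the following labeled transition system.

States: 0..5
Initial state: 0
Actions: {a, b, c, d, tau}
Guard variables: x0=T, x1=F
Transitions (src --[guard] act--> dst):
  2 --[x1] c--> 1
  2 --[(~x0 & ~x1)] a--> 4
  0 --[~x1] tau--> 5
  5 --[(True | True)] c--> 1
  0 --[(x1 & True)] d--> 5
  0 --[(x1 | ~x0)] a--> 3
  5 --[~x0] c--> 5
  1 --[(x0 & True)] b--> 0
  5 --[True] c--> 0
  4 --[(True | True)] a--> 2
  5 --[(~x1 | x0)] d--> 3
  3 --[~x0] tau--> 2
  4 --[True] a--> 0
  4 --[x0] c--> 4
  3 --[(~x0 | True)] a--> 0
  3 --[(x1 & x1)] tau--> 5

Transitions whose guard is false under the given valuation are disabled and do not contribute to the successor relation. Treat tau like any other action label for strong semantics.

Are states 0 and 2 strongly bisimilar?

Compute ~ classes (split until stable):
  π0 = {{0,1,2,3,4,5}}
  π1 = {{0},{1},{2},{3},{4},{5}}
Fixed point at round 2; 6 class(es).
0∈{0}, 2∈{2}

Answer: NOT BISIMILAR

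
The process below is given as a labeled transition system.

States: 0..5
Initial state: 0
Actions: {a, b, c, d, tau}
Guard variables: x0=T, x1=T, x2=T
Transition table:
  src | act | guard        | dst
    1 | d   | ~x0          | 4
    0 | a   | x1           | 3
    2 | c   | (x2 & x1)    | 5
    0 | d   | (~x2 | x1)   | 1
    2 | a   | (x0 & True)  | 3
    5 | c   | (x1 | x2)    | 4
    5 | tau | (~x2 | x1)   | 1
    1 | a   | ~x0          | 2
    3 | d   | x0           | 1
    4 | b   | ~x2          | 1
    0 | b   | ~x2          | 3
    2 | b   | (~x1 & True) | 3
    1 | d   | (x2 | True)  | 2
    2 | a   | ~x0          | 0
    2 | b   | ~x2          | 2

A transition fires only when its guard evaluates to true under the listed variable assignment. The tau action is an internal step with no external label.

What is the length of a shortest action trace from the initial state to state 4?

Answer: 4

Analysis:
BFS to 4:
  Layer 0: {0}
  Layer 1: {1,3}
  Layer 2: {2}
  Layer 3: {5}
  Layer 4: {4}
4 enters at depth 4; path d·d·c·c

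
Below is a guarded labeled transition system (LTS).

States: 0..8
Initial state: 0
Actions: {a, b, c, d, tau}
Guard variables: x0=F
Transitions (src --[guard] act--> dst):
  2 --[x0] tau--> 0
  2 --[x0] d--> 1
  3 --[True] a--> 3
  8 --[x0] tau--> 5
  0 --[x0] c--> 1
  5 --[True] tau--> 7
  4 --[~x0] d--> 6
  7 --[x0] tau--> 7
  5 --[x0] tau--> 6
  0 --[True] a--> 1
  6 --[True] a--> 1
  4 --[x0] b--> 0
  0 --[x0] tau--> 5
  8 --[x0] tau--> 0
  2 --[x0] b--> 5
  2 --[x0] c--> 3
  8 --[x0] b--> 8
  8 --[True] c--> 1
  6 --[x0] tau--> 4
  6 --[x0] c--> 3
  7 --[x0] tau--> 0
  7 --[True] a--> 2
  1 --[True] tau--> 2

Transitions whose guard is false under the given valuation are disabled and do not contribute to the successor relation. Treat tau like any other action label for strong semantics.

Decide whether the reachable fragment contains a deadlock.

Reachable = {0,1,2}
  0: a→1  [deg 1]
  1: tau→2  [deg 1]
  2: ∅  [no exit]
witness 2: a·tau

Answer: DEADLOCK at state 2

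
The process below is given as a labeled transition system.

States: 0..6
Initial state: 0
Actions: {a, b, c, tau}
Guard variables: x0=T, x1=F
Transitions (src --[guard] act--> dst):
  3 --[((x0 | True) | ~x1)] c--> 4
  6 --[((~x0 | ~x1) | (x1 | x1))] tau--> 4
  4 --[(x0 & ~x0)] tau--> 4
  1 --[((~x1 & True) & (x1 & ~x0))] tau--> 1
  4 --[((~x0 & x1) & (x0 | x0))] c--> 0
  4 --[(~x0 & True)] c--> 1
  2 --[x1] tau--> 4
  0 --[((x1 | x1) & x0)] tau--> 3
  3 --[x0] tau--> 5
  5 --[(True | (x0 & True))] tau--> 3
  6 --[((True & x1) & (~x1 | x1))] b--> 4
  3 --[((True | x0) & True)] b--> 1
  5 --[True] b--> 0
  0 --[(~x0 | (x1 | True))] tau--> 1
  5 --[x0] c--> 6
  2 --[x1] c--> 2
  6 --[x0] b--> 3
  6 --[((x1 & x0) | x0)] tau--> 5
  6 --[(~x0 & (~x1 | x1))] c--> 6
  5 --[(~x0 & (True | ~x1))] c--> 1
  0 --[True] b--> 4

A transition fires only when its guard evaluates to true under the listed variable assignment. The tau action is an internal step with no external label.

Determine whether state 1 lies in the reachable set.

Answer: REACHABLE

Working:
Guard filter leaves 11 enabled edge(s).
Layer 0: {0}
Layer 1: {1,4}  total {0,1,4}
Reachable = {0,1,4}
trace reaching 1: tau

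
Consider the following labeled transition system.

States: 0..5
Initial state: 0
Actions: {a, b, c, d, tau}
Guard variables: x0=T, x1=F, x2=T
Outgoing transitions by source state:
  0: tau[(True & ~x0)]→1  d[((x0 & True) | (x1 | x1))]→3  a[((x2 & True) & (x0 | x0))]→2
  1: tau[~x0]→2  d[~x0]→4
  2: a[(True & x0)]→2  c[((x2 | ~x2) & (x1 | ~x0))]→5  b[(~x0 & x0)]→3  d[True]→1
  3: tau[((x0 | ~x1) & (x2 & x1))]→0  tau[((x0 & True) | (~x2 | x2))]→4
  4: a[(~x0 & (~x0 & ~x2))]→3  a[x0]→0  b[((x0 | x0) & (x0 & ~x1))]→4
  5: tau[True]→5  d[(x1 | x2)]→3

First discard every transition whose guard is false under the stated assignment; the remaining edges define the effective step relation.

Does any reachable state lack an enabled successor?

Answer: DEADLOCK at state 1

Analysis:
R = {0,1,2,3,4}
  0: a→2  d→3  [deg 2]
  1: ∅  [deadlock]
  2: a→2  d→1  [deg 2]
  3: tau→4  [deg 1]
  4: a→0  b→4  [deg 2]
Path to 1: a·d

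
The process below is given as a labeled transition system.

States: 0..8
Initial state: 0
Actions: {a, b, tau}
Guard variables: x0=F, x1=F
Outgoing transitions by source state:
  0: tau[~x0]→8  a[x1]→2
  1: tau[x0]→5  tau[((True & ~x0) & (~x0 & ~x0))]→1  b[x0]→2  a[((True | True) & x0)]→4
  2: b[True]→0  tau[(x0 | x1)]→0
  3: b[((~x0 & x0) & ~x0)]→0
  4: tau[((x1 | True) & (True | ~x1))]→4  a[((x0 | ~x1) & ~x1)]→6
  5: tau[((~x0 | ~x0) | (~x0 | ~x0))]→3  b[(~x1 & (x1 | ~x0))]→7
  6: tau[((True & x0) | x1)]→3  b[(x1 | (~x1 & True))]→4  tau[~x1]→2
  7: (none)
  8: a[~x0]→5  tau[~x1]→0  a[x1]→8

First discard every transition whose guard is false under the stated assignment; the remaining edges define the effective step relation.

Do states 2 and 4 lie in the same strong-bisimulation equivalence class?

Bisimulation quotient by refinement:
  π0 = {{0,1,2,3,4,5,6,7,8}}
  π1 = {{0,1},{2},{3,7},{4,8},{5,6}}
  π2 = {{0},{1},{2},{3,7},{4},{5},{6},{8}}
8 equivalence class(es) (converged in 3)
[2]={2}  [4]={4}

Answer: NOT BISIMILAR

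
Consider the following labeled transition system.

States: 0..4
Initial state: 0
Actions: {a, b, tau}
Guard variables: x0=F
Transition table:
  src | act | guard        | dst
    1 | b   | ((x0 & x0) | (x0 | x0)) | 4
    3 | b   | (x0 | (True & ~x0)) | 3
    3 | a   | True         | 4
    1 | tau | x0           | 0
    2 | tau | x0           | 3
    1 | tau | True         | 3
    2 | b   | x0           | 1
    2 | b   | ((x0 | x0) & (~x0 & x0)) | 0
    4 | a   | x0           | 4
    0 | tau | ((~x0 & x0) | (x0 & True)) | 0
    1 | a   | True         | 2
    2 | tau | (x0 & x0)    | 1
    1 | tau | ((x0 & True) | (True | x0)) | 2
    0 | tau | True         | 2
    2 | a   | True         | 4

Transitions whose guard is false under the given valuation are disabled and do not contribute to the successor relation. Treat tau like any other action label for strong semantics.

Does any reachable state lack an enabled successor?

Reach set: {0,2,4}
  0: tau→2  [deg 1]
  2: a→4  [deg 1]
  4: ∅  [STUCK]
witness 4: tau·a

Answer: DEADLOCK at state 4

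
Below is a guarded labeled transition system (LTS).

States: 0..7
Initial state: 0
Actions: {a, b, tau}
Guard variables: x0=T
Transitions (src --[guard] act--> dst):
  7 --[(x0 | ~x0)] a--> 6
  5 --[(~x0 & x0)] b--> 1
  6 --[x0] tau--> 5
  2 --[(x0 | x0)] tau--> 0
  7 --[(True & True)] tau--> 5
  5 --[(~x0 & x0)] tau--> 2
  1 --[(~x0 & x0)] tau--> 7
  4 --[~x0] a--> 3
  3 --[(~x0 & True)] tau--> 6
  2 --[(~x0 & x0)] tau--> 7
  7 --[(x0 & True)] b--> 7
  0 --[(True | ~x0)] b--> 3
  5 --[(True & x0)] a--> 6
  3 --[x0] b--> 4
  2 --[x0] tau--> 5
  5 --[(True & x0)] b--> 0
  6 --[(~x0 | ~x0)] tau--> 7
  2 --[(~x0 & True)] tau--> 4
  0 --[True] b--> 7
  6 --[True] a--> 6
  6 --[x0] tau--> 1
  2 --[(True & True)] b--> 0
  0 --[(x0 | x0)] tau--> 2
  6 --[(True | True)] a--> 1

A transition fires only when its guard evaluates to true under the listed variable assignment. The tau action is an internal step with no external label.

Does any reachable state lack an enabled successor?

R = {0,1,2,3,4,5,6,7}
  0: b→3  b→7  tau→2  [deg 3]
  1: ∅  [no exit]
  2: b→0  tau→0  tau→5  [deg 3]
  3: b→4  [deg 1]
  4: ∅  [no exit]
  5: a→6  b→0  [deg 2]
  6: a→1  a→6  tau→1  tau→5  [deg 4]
  7: a→6  b→7  tau→5  [deg 3]
trace reaching 1: b·a·tau

Answer: DEADLOCK at state 1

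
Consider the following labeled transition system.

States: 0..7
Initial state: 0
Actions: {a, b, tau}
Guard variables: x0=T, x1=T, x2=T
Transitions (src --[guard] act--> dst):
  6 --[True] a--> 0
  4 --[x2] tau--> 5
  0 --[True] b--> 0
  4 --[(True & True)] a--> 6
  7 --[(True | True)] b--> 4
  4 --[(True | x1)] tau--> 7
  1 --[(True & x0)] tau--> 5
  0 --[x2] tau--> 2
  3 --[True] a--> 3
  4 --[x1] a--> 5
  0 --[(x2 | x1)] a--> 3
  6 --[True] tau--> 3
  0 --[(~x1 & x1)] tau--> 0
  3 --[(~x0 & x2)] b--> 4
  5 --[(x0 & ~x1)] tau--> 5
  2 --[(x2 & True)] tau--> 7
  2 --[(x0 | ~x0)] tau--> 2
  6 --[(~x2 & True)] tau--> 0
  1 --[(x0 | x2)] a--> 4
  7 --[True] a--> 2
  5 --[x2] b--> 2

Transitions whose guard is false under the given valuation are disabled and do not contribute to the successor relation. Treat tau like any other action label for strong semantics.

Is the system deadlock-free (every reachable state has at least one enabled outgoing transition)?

Answer: DEADLOCK-FREE

Trace:
Reachable = {0,2,3,4,5,6,7}
  0: a→3  b→0  tau→2  [deg 3]
  2: tau→2  tau→7  [deg 2]
  3: a→3  [deg 1]
  4: a→5  a→6  tau→5  tau→7  [deg 4]
  5: b→2  [deg 1]
  6: a→0  tau→3  [deg 2]
  7: a→2  b→4  [deg 2]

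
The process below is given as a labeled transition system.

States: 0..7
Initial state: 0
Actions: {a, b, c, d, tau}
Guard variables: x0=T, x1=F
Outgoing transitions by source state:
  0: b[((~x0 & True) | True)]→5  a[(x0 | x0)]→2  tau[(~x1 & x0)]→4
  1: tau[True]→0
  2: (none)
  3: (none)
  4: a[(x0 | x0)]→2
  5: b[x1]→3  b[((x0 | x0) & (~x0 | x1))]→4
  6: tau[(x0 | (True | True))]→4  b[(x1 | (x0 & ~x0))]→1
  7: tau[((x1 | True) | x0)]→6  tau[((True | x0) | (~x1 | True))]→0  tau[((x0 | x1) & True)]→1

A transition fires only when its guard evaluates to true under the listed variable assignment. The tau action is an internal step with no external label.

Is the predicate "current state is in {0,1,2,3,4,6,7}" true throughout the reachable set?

Answer: INVARIANT VIOLATED at state 5

Trace:
Allowed set {0,1,2,3,4,6,7}
Reachable = {0,2,4,5}
  0: ok
  2: ok
  4: ok
  5: ✗ unsafe
counterexample path to 5: b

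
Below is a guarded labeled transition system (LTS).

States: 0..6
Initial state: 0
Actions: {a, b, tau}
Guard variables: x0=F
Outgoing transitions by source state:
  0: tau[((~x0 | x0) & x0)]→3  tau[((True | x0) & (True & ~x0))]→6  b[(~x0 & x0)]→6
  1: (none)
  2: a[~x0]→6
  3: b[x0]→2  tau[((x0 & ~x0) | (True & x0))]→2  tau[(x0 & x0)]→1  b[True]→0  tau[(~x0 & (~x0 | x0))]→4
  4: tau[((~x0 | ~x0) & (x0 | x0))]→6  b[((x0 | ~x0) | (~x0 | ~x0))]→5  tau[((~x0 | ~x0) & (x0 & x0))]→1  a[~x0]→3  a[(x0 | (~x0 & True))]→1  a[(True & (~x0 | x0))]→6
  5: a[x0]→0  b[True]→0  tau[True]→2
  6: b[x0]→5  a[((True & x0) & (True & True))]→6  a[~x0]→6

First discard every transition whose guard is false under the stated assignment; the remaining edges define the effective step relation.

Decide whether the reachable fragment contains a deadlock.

Answer: DEADLOCK-FREE

Trace:
Reachable = {0,6}
  0: tau→6  [1 exit(s)]
  6: a→6  [1 exit(s)]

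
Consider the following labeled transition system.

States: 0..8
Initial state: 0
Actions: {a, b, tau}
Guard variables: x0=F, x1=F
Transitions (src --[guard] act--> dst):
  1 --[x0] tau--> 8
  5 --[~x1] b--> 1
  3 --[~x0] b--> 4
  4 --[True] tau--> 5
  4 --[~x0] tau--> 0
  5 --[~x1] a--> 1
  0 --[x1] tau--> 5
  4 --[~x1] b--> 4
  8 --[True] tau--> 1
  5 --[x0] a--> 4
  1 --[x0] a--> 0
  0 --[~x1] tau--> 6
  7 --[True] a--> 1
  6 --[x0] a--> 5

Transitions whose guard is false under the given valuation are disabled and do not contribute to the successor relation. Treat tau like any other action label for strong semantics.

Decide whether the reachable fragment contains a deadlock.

Answer: DEADLOCK at state 6

Trace:
Reach set: {0,6}
  0: tau→6  [1 exit(s)]
  6: ∅  [no exit]
witness 6: tau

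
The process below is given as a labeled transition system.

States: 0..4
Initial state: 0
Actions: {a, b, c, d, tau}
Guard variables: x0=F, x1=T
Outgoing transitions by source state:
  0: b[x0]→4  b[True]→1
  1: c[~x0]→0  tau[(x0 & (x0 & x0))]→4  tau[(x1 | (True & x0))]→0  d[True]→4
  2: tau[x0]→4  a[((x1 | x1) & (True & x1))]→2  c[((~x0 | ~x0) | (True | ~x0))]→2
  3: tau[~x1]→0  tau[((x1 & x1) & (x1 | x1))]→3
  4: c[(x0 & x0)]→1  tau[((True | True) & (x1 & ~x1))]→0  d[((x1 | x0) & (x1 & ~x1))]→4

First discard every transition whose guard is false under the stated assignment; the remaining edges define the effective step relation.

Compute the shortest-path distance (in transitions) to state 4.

Answer: 2

Trace:
Breadth-first toward 4:
  depth 0: {0}
  depth 1: {1}
  depth 2: {4}
4 enters at depth 2; path b·d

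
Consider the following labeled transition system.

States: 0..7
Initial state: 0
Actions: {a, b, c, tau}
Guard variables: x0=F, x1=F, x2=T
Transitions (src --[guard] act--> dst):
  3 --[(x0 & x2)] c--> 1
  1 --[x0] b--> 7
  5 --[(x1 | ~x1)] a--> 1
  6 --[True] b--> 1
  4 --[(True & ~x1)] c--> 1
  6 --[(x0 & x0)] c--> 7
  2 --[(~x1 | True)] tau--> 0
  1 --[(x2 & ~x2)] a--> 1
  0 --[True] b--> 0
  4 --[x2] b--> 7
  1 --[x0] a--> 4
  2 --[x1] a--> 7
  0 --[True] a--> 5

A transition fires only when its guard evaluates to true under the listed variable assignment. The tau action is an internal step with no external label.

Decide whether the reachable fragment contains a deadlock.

Answer: DEADLOCK at state 1

Working:
R = {0,1,5}
  0: a→5  b→0  [2 exit(s)]
  1: ∅  [deadlock]
  5: a→1  [1 exit(s)]
trace reaching 1: a·a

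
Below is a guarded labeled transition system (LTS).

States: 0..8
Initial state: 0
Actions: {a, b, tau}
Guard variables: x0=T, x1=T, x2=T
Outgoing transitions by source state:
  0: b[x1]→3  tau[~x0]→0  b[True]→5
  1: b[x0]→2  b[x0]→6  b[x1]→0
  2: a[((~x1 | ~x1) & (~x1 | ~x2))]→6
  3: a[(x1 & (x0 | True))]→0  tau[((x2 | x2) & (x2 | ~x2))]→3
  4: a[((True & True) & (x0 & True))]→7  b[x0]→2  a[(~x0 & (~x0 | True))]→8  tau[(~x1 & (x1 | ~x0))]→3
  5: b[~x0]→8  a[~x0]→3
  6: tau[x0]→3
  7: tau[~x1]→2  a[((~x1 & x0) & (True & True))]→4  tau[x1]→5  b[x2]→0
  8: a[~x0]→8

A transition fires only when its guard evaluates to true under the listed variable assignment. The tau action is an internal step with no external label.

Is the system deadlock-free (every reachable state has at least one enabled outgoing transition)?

Reachable = {0,3,5}
  0: b→3  b→5  [2 exit(s)]
  3: a→0  tau→3  [2 exit(s)]
  5: ∅  [STUCK]
trace reaching 5: b

Answer: DEADLOCK at state 5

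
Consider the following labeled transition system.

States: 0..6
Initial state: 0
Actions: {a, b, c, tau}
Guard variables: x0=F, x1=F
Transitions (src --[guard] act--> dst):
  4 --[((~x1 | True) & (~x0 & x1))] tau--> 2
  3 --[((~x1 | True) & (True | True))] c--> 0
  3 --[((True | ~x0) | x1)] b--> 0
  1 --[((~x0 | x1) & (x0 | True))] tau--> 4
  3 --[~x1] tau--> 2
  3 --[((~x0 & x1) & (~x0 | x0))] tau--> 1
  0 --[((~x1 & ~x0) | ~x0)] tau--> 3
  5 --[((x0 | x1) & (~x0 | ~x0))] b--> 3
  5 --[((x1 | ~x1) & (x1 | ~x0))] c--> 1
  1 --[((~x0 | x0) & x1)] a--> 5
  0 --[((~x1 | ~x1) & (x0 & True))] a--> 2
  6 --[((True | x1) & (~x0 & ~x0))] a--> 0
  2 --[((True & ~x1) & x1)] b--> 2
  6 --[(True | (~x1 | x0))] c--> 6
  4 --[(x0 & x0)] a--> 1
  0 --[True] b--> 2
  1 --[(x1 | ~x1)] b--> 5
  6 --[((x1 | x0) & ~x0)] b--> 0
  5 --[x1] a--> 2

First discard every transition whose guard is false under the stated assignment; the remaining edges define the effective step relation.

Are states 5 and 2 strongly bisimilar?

Bisimulation quotient by refinement:
  round 0: {{0,1,2,3,4,5,6}}
  round 1: {{0,1},{2,4},{3},{5},{6}}
  round 2: {{0},{1},{2,4},{3},{5},{6}}
Fixed point at round 3; 6 class(es).
[5]={5}  [2]={2,4}

Answer: NOT BISIMILAR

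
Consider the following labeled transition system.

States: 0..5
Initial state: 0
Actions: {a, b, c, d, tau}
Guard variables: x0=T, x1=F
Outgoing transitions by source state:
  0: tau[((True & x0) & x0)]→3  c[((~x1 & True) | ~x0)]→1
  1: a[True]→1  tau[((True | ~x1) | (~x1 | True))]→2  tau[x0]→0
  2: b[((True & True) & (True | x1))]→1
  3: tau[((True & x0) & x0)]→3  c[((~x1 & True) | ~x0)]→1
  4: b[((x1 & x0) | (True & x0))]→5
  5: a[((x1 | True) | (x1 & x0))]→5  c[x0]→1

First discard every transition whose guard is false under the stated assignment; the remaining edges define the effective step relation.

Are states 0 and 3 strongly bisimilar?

Bisimulation quotient by refinement:
  π0 = {{0,1,2,3,4,5}}
  π1 = {{0,3},{1},{2,4},{5}}
  π2 = {{0,3},{1},{2},{4},{5}}
stable after 3 split(s): 5 block(s)
0∈{0,3}, 3∈{0,3}

Answer: BISIMILAR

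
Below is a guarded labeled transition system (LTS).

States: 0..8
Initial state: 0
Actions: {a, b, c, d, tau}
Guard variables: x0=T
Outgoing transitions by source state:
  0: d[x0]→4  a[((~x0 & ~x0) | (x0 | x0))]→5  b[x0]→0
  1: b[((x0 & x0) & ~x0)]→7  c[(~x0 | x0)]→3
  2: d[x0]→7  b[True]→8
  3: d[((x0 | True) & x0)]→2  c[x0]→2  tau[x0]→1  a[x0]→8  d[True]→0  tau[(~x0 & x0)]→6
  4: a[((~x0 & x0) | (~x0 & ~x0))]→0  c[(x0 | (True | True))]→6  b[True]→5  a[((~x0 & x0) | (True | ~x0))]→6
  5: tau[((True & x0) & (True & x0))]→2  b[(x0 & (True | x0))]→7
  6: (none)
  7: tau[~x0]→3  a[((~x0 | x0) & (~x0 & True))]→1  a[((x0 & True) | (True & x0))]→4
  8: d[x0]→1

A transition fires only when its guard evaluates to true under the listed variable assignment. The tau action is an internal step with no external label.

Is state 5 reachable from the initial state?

Answer: REACHABLE

Working:
After dropping false guards: 18 live edges.
L0 = {0}
L1 = {4,5}  now seen {0,4,5}
L2 = {2,6,7}  now seen {0,2,4,5,6,7}
L3 = {8}  now seen {0,2,4,5,6,7,8}
L4 = {1}  now seen {0,1,2,4,5,6,7,8}
L5 = {3}  now seen {0,1,2,3,4,5,6,7,8}
R = {0,1,2,3,4,5,6,7,8}
witness 5: a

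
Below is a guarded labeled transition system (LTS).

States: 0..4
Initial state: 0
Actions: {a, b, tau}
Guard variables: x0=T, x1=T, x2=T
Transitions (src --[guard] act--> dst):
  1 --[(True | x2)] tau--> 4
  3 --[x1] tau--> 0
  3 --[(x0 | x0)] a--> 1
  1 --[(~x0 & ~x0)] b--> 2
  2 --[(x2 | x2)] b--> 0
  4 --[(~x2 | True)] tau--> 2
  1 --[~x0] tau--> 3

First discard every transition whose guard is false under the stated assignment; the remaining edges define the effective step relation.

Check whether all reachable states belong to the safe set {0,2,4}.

Answer: INVARIANT HOLDS

Trace:
Safe = {0,2,4}
Reach set: {0}
  0: safe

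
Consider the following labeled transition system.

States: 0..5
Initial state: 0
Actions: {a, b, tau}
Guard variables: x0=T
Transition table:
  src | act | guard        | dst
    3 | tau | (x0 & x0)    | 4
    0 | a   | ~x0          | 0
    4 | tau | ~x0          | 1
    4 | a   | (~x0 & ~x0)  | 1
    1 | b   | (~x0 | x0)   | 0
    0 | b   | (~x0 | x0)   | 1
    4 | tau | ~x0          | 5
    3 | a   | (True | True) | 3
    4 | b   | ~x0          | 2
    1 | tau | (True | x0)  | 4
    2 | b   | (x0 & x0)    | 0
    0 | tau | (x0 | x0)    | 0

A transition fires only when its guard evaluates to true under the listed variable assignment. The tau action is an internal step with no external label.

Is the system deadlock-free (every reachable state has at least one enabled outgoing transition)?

Reachable = {0,1,4}
  0: b→1  tau→0  [deg 2]
  1: b→0  tau→4  [deg 2]
  4: ∅  [STUCK]
witness 4: b·tau

Answer: DEADLOCK at state 4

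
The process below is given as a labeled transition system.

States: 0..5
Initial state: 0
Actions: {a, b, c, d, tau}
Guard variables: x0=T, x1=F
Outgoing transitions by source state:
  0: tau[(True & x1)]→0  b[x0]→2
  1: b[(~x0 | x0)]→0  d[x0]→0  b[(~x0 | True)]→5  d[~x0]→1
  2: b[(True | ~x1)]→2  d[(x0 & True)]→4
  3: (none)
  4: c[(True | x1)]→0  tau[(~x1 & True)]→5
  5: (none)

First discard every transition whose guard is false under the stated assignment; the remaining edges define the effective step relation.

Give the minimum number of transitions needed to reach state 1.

BFS to 1:
  depth 0: {0}
  depth 1: {2}
  depth 2: {4}
  depth 3: {5}
1 never appears.

Answer: UNREACHABLE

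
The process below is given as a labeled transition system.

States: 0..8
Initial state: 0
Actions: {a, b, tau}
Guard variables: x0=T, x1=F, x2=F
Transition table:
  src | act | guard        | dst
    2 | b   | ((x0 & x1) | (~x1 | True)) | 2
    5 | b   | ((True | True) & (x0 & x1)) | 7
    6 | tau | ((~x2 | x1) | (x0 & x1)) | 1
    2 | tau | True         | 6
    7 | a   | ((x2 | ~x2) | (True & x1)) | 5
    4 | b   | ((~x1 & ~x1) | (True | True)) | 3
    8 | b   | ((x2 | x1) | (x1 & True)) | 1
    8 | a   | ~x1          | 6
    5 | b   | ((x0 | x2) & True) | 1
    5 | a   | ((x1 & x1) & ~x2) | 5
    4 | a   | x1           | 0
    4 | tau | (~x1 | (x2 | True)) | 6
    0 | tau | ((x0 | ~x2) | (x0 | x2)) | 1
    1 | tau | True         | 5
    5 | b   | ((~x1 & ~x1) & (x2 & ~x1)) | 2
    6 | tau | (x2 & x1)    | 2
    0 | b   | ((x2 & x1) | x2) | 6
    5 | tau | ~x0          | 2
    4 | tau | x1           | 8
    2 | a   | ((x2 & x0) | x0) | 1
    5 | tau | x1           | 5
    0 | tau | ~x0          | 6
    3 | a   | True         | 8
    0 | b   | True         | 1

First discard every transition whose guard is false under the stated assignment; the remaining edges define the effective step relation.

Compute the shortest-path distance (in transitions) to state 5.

Answer: 2

Working:
Layered search for 5:
  Layer 0: {0}
  Layer 1: {1}
  Layer 2: {5}
first hit 5 at d=2 via b·tau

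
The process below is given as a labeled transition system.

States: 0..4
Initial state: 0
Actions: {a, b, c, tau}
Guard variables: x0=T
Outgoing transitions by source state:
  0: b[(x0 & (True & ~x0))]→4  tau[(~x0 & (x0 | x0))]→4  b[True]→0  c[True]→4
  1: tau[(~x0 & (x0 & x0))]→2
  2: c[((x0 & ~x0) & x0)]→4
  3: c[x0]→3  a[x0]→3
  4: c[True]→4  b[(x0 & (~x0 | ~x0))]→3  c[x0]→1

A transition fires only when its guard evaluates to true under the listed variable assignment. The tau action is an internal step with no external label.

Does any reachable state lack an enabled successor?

Answer: DEADLOCK at state 1

Trace:
Reach set: {0,1,4}
  0: b→0  c→4  [2 out]
  1: ∅  [STUCK]
  4: c→1  c→4  [2 out]
trace reaching 1: c·c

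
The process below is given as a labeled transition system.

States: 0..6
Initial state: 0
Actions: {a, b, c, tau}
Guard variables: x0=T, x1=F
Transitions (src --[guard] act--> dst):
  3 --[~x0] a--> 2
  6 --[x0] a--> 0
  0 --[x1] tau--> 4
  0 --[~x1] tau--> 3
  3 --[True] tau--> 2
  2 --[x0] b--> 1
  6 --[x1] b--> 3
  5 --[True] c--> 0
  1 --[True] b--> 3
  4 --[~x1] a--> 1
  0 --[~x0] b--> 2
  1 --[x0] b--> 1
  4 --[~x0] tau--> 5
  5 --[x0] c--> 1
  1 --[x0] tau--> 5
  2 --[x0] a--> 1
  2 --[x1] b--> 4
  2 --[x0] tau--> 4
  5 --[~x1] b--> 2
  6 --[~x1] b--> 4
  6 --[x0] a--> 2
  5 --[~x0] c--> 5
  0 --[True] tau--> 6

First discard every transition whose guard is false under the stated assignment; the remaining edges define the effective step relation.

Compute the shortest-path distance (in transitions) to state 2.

Answer: 2

Analysis:
Layered search for 2:
  L0 = {0}
  L1 = {3,6}
  L2 = {2,4}
2 enters at depth 2; path tau·tau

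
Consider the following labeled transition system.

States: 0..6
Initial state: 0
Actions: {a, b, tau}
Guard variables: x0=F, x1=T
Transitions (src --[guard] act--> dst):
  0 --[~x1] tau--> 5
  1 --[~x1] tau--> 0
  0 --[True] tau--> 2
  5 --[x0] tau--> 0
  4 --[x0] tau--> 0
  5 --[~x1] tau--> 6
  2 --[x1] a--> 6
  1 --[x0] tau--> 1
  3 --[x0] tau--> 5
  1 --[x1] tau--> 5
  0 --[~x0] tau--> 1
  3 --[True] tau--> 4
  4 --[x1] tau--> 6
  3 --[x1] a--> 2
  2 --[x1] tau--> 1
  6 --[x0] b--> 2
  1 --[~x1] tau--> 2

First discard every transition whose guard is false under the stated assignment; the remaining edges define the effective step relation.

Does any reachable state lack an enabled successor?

Answer: DEADLOCK at state 5

Working:
Reachable = {0,1,2,5,6}
  0: tau→1  tau→2  [deg 2]
  1: tau→5  [deg 1]
  2: a→6  tau→1  [deg 2]
  5: ∅  [deadlock]
  6: ∅  [deadlock]
Path to 5: tau·tau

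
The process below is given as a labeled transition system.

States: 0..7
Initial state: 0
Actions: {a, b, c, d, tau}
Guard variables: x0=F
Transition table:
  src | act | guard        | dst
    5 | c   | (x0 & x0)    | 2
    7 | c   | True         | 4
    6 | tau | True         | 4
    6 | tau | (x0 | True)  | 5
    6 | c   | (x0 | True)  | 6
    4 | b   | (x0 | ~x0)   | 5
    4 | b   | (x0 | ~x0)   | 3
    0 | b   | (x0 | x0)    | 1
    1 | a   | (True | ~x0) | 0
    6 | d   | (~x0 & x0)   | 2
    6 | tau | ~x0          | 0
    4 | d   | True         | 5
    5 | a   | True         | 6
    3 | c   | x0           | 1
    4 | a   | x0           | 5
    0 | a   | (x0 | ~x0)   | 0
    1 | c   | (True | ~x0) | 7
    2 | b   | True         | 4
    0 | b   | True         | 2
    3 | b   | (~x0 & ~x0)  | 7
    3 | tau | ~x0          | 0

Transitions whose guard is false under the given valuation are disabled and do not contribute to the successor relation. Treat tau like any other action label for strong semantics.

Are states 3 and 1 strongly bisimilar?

Answer: NOT BISIMILAR

Working:
Compute ~ classes (split until stable):
  π0 = {{0,1,2,3,4,5,6,7}}
  π1 = {{0},{1},{2},{3},{4},{5},{6},{7}}
Fixed point at round 2; 8 class(es).
3∈{3}, 1∈{1}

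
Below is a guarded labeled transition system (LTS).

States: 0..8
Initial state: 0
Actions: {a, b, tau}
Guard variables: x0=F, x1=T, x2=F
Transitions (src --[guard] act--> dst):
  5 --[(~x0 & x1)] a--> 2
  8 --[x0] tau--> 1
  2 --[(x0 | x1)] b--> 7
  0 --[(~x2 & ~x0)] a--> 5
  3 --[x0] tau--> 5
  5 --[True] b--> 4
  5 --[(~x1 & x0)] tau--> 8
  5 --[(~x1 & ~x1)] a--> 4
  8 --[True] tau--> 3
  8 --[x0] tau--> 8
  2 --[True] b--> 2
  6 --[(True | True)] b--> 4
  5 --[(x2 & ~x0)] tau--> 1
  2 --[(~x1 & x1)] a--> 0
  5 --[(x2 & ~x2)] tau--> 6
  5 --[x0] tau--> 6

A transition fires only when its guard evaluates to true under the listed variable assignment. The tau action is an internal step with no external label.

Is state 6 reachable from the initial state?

Answer: UNREACHABLE

Analysis:
After dropping false guards: 7 live edges.
Layer 0: {0}
Layer 1: {5}  total {0,5}
Layer 2: {2,4}  total {0,2,4,5}
Layer 3: {7}  total {0,2,4,5,7}
Reach set: {0,2,4,5,7}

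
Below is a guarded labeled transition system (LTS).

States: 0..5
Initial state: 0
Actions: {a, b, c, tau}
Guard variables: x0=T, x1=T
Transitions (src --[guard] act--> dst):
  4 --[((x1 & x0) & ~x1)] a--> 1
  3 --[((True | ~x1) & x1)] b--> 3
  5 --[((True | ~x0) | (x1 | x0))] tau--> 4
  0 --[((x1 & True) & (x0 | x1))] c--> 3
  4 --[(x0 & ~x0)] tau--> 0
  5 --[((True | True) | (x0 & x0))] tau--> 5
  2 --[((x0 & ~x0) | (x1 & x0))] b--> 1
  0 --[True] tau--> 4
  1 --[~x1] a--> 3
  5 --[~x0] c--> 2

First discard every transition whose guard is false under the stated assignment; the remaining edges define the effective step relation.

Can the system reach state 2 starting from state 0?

Answer: UNREACHABLE

Analysis:
Guard filter leaves 6 enabled edge(s).
depth 0: {0}
depth 1: {3,4}  cumulative {0,3,4}
Reachable = {0,3,4}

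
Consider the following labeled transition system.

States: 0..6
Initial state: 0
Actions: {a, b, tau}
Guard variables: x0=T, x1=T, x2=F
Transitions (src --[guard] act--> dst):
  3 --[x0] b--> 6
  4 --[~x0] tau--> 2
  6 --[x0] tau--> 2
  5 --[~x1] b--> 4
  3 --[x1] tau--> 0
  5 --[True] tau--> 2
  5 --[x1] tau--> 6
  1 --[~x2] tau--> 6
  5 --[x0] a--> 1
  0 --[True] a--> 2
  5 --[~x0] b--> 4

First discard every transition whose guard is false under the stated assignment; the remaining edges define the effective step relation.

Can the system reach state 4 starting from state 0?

Answer: UNREACHABLE

Working:
After dropping false guards: 8 live edges.
depth 0: {0}
depth 1: {2}  cumulative {0,2}
Reachable = {0,2}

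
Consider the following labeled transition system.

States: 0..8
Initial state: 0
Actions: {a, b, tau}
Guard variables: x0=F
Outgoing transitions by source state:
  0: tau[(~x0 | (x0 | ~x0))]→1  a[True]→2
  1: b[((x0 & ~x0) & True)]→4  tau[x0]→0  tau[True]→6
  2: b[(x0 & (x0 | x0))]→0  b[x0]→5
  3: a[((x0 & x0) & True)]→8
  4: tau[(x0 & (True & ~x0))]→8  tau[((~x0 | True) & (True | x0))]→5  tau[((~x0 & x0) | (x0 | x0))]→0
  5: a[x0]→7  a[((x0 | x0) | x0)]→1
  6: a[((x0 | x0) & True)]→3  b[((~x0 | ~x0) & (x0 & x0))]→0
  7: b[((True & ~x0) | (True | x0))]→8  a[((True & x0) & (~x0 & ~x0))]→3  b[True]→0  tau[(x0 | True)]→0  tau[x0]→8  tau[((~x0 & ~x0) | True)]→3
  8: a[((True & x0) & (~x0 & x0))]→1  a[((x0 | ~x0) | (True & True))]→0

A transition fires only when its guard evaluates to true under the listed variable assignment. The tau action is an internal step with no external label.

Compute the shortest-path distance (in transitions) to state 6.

BFS to 6:
  depth 0: {0}
  depth 1: {1,2}
  depth 2: {6}
depth(6)=2, e.g. tau·tau

Answer: 2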